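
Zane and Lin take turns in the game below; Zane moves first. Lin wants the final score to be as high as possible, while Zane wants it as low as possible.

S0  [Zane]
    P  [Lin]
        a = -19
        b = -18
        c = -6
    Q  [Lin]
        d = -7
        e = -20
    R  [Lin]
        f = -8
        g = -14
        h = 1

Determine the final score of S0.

P (Lin): max(-19, -18, -6) = -6
Q (Lin): max(-7, -20) = -7
R (Lin): max(-8, -14, 1) = 1
S0 (Zane): min(-6, -7, 1) = -7

-7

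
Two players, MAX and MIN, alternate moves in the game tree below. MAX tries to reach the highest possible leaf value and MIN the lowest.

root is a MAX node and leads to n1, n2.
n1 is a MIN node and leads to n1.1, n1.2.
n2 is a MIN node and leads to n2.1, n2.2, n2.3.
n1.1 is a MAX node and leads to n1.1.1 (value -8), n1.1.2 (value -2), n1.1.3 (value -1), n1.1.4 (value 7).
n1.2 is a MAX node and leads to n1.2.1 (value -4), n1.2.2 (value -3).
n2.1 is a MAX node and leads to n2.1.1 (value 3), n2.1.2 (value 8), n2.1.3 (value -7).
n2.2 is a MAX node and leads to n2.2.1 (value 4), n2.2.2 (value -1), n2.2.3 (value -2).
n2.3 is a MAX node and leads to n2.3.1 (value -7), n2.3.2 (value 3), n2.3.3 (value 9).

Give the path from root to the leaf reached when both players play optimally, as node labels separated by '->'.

n1.1 (MAX): max(-8, -2, -1, 7) = 7
n1.2 (MAX): max(-4, -3) = -3
n1 (MIN): min(7, -3) = -3
n2.1 (MAX): max(3, 8, -7) = 8
n2.2 (MAX): max(4, -1, -2) = 4
n2.3 (MAX): max(-7, 3, 9) = 9
n2 (MIN): min(8, 4, 9) = 4
root (MAX): max(-3, 4) = 4
At root, MAX picks n2 (highest: 4).
At n2, MIN picks n2.2 (lowest: 4).
At n2.2, MAX picks n2.2.1 (highest: 4).
Terminal value 4.

root -> n2 -> n2.2 -> n2.2.1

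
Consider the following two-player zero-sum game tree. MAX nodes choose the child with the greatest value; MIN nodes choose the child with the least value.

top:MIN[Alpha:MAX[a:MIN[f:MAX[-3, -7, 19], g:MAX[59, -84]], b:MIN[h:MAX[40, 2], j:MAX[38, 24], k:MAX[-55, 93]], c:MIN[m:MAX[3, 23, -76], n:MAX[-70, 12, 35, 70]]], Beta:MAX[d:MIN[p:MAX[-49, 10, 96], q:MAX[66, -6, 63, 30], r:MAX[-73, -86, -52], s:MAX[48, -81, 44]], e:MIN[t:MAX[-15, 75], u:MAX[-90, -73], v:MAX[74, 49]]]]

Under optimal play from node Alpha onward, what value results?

f (MAX): max(-3, -7, 19) = 19
g (MAX): max(59, -84) = 59
a (MIN): min(19, 59) = 19
h (MAX): max(40, 2) = 40
j (MAX): max(38, 24) = 38
k (MAX): max(-55, 93) = 93
b (MIN): min(40, 38, 93) = 38
m (MAX): max(3, 23, -76) = 23
n (MAX): max(-70, 12, 35, 70) = 70
c (MIN): min(23, 70) = 23
Alpha (MAX): max(19, 38, 23) = 38

38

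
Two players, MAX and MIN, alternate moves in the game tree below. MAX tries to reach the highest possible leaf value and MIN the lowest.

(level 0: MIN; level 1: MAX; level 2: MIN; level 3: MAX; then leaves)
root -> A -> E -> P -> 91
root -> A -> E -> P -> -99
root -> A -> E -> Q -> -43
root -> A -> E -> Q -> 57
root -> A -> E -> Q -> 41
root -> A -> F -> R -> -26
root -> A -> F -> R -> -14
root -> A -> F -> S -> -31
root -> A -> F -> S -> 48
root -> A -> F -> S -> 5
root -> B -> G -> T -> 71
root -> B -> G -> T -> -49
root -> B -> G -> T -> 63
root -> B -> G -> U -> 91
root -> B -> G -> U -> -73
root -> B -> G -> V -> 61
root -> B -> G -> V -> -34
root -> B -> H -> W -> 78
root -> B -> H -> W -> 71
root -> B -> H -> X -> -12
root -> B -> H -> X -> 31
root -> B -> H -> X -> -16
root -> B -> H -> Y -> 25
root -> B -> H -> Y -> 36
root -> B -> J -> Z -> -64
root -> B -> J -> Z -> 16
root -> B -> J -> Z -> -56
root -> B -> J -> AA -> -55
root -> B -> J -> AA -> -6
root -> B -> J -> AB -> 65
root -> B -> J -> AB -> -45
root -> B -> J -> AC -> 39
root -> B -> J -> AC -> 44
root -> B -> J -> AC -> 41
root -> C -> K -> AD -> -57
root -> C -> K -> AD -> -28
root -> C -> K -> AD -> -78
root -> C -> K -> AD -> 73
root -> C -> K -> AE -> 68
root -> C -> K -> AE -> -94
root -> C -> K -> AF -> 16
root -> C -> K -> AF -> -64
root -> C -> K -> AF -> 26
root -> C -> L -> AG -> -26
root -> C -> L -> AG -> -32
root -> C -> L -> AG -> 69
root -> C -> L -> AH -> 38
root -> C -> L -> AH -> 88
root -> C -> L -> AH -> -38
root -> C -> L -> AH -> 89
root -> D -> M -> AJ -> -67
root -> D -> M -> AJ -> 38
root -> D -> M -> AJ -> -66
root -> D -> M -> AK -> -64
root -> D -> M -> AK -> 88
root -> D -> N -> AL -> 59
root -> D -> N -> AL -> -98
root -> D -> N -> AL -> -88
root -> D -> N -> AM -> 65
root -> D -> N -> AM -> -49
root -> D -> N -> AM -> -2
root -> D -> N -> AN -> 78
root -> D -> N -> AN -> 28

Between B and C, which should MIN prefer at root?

B

T (MAX): max(71, -49, 63) = 71
U (MAX): max(91, -73) = 91
V (MAX): max(61, -34) = 61
G (MIN): min(71, 91, 61) = 61
W (MAX): max(78, 71) = 78
X (MAX): max(-12, 31, -16) = 31
Y (MAX): max(25, 36) = 36
H (MIN): min(78, 31, 36) = 31
Z (MAX): max(-64, 16, -56) = 16
AA (MAX): max(-55, -6) = -6
AB (MAX): max(65, -45) = 65
AC (MAX): max(39, 44, 41) = 44
J (MIN): min(16, -6, 65, 44) = -6
B (MAX): max(61, 31, -6) = 61
AD (MAX): max(-57, -28, -78, 73) = 73
AE (MAX): max(68, -94) = 68
AF (MAX): max(16, -64, 26) = 26
K (MIN): min(73, 68, 26) = 26
AG (MAX): max(-26, -32, 69) = 69
AH (MAX): max(38, 88, -38, 89) = 89
L (MIN): min(69, 89) = 69
C (MAX): max(26, 69) = 69
MIN prefers the lower value; B=61, C=69. B is better since 61 < 69.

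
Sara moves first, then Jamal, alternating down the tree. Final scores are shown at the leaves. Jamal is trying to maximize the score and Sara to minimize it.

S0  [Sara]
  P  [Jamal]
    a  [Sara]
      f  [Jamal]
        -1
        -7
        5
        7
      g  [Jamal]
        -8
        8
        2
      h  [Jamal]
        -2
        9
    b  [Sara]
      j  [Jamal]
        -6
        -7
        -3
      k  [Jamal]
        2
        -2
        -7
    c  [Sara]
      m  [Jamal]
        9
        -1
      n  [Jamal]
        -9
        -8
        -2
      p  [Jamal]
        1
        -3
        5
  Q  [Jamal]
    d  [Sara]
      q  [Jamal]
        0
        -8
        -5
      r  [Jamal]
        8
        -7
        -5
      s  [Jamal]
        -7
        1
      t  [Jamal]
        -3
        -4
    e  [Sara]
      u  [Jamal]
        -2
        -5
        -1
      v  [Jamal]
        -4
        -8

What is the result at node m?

m (Jamal): max(9, -1) = 9

9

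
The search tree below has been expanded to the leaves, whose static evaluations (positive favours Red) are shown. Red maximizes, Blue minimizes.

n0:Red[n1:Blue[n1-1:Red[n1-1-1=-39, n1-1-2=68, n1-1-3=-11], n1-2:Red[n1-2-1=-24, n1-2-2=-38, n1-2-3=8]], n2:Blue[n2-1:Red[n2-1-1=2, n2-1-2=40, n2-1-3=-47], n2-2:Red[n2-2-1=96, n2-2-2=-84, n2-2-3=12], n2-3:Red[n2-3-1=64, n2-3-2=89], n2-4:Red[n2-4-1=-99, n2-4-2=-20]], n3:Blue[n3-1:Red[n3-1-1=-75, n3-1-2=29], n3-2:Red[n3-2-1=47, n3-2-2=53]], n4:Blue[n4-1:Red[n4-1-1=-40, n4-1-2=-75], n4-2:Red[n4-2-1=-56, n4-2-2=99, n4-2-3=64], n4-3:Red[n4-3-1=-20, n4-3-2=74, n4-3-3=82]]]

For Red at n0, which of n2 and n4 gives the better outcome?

n2

n2-1 (Red): max(2, 40, -47) = 40
n2-2 (Red): max(96, -84, 12) = 96
n2-3 (Red): max(64, 89) = 89
n2-4 (Red): max(-99, -20) = -20
n2 (Blue): min(40, 96, 89, -20) = -20
n4-1 (Red): max(-40, -75) = -40
n4-2 (Red): max(-56, 99, 64) = 99
n4-3 (Red): max(-20, 74, 82) = 82
n4 (Blue): min(-40, 99, 82) = -40
Red prefers the higher value; n2=-20, n4=-40. n2 is better since -20 > -40.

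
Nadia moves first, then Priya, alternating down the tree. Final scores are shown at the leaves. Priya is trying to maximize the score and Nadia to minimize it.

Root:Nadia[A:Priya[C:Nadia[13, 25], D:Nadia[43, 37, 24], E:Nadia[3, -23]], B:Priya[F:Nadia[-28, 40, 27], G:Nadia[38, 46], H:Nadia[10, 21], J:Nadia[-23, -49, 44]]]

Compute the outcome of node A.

C (Nadia): min(13, 25) = 13
D (Nadia): min(43, 37, 24) = 24
E (Nadia): min(3, -23) = -23
A (Priya): max(13, 24, -23) = 24

24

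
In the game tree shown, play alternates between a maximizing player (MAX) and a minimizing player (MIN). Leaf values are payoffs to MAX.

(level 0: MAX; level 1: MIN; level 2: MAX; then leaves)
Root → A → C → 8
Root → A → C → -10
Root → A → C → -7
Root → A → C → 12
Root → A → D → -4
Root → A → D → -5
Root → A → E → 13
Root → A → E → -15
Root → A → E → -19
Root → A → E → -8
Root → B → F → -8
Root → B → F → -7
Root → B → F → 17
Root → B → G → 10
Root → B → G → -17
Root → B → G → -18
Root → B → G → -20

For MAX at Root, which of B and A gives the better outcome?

F (MAX): max(-8, -7, 17) = 17
G (MAX): max(10, -17, -18, -20) = 10
B (MIN): min(17, 10) = 10
C (MAX): max(8, -10, -7, 12) = 12
D (MAX): max(-4, -5) = -4
E (MAX): max(13, -15, -19, -8) = 13
A (MIN): min(12, -4, 13) = -4
MAX prefers the higher value; B=10, A=-4. B is better since 10 > -4.

B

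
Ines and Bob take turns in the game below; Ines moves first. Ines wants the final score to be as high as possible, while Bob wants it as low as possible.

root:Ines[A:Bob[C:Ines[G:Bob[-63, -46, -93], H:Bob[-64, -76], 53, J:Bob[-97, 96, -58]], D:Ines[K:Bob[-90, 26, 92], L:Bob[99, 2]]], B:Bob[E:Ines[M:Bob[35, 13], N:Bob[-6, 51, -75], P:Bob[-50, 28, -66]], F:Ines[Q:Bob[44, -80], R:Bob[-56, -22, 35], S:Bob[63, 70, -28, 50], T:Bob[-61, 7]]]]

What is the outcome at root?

2

G (Bob): min(-63, -46, -93) = -93
H (Bob): min(-64, -76) = -76
J (Bob): min(-97, 96, -58) = -97
C (Ines): max(-93, -76, 53, -97) = 53
K (Bob): min(-90, 26, 92) = -90
L (Bob): min(99, 2) = 2
D (Ines): max(-90, 2) = 2
A (Bob): min(53, 2) = 2
M (Bob): min(35, 13) = 13
N (Bob): min(-6, 51, -75) = -75
P (Bob): min(-50, 28, -66) = -66
E (Ines): max(13, -75, -66) = 13
Q (Bob): min(44, -80) = -80
R (Bob): min(-56, -22, 35) = -56
S (Bob): min(63, 70, -28, 50) = -28
T (Bob): min(-61, 7) = -61
F (Ines): max(-80, -56, -28, -61) = -28
B (Bob): min(13, -28) = -28
root (Ines): max(2, -28) = 2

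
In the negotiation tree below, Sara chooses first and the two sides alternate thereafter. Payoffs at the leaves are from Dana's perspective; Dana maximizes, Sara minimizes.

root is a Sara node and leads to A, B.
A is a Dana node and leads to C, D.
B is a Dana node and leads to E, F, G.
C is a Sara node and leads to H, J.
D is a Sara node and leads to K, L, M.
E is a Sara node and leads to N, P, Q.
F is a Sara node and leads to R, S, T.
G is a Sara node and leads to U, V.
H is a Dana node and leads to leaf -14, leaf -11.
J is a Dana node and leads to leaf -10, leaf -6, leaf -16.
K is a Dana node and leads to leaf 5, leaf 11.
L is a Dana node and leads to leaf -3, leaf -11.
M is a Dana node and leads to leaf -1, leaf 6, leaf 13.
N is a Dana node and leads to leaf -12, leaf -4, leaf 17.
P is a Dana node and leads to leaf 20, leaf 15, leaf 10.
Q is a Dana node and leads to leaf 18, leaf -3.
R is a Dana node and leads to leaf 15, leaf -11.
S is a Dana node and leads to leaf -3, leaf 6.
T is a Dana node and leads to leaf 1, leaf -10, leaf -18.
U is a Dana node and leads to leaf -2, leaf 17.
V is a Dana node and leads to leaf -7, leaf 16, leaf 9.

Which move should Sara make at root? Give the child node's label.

A

H (Dana): max(-14, -11) = -11
J (Dana): max(-10, -6, -16) = -6
C (Sara): min(-11, -6) = -11
K (Dana): max(5, 11) = 11
L (Dana): max(-3, -11) = -3
M (Dana): max(-1, 6, 13) = 13
D (Sara): min(11, -3, 13) = -3
A (Dana): max(-11, -3) = -3
N (Dana): max(-12, -4, 17) = 17
P (Dana): max(20, 15, 10) = 20
Q (Dana): max(18, -3) = 18
E (Sara): min(17, 20, 18) = 17
R (Dana): max(15, -11) = 15
S (Dana): max(-3, 6) = 6
T (Dana): max(1, -10, -18) = 1
F (Sara): min(15, 6, 1) = 1
U (Dana): max(-2, 17) = 17
V (Dana): max(-7, 16, 9) = 16
G (Sara): min(17, 16) = 16
B (Dana): max(17, 1, 16) = 17
root (Sara): min(-3, 17) = -3
Sara at root wants the lowest of {A=-3, B=17}, so chooses A.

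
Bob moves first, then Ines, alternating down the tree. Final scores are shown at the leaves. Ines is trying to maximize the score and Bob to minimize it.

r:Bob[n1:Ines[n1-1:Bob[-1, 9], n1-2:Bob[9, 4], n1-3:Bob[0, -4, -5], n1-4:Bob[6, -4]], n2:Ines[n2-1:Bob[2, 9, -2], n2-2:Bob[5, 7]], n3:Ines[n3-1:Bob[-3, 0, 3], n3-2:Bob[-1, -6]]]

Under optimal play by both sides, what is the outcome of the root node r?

n1-1 (Bob): min(-1, 9) = -1
n1-2 (Bob): min(9, 4) = 4
n1-3 (Bob): min(0, -4, -5) = -5
n1-4 (Bob): min(6, -4) = -4
n1 (Ines): max(-1, 4, -5, -4) = 4
n2-1 (Bob): min(2, 9, -2) = -2
n2-2 (Bob): min(5, 7) = 5
n2 (Ines): max(-2, 5) = 5
n3-1 (Bob): min(-3, 0, 3) = -3
n3-2 (Bob): min(-1, -6) = -6
n3 (Ines): max(-3, -6) = -3
r (Bob): min(4, 5, -3) = -3

-3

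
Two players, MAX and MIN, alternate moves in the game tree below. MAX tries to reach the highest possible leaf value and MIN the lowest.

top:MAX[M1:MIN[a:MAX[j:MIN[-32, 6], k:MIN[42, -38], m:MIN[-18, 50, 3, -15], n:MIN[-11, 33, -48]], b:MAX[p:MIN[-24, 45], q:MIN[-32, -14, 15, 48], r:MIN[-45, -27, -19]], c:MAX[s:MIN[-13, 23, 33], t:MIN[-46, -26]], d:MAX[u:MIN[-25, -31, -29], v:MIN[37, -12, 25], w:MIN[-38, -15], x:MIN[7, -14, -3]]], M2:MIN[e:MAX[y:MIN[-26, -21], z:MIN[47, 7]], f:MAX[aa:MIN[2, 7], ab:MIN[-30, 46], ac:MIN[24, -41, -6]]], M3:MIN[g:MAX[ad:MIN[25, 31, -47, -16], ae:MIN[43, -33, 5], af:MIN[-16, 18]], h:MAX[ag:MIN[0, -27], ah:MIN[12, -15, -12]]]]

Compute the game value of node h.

-15

ag (MIN): min(0, -27) = -27
ah (MIN): min(12, -15, -12) = -15
h (MAX): max(-27, -15) = -15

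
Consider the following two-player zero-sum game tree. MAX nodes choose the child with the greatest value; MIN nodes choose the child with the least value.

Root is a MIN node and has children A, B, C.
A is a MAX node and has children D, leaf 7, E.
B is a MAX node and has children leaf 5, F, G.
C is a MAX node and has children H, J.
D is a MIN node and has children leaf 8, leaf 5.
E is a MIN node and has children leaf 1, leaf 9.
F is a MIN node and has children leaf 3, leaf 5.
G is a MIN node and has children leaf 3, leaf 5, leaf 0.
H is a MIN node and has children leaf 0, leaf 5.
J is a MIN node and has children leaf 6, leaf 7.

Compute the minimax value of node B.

F (MIN): min(3, 5) = 3
G (MIN): min(3, 5, 0) = 0
B (MAX): max(5, 3, 0) = 5

5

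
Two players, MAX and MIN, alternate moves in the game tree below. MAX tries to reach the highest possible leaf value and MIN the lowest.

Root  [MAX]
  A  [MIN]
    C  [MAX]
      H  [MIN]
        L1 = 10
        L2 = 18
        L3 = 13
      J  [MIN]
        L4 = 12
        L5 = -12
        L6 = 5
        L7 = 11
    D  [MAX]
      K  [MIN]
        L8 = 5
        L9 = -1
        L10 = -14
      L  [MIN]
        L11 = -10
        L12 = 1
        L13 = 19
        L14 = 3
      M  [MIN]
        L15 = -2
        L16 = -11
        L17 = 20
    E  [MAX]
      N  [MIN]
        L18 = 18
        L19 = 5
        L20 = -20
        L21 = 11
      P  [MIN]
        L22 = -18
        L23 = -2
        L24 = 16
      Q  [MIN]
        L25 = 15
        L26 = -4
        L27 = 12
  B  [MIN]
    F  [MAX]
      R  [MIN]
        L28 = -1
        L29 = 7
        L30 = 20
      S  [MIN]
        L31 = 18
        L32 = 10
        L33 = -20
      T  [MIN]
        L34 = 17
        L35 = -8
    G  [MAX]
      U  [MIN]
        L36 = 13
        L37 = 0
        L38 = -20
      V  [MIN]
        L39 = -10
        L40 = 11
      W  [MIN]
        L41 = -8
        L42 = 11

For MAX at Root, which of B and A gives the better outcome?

R (MIN): min(-1, 7, 20) = -1
S (MIN): min(18, 10, -20) = -20
T (MIN): min(17, -8) = -8
F (MAX): max(-1, -20, -8) = -1
U (MIN): min(13, 0, -20) = -20
V (MIN): min(-10, 11) = -10
W (MIN): min(-8, 11) = -8
G (MAX): max(-20, -10, -8) = -8
B (MIN): min(-1, -8) = -8
H (MIN): min(10, 18, 13) = 10
J (MIN): min(12, -12, 5, 11) = -12
C (MAX): max(10, -12) = 10
K (MIN): min(5, -1, -14) = -14
L (MIN): min(-10, 1, 19, 3) = -10
M (MIN): min(-2, -11, 20) = -11
D (MAX): max(-14, -10, -11) = -10
N (MIN): min(18, 5, -20, 11) = -20
P (MIN): min(-18, -2, 16) = -18
Q (MIN): min(15, -4, 12) = -4
E (MAX): max(-20, -18, -4) = -4
A (MIN): min(10, -10, -4) = -10
MAX prefers the higher value; B=-8, A=-10. B is better since -8 > -10.

B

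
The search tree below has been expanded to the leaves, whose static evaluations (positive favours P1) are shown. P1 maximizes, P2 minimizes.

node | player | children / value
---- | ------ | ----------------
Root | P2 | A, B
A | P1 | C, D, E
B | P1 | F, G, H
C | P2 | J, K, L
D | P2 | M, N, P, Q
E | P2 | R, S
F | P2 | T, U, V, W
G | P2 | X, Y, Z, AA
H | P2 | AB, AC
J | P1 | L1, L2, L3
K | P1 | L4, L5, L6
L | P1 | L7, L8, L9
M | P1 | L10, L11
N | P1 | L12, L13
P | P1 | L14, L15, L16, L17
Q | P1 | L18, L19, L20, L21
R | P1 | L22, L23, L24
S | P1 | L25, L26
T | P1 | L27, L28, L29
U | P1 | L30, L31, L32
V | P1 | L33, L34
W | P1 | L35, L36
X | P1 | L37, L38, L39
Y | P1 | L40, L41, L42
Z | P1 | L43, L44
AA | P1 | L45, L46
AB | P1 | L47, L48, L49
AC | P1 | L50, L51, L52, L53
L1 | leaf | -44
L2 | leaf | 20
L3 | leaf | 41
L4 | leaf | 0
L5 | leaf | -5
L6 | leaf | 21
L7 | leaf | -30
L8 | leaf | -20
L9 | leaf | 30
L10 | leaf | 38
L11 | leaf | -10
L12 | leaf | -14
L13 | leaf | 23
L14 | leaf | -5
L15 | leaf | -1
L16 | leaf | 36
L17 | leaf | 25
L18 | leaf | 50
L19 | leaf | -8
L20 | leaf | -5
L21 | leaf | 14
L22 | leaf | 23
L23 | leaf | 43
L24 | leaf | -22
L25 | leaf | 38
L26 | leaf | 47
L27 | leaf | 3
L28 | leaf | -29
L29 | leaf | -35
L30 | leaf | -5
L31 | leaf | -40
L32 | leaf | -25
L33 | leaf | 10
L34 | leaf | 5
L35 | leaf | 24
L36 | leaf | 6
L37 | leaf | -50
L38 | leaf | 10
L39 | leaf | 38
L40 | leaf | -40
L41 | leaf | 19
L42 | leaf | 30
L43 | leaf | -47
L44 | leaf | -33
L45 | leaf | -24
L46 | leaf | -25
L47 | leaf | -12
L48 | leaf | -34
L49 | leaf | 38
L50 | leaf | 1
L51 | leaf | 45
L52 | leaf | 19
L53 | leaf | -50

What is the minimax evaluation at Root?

38

J (P1): max(-44, 20, 41) = 41
K (P1): max(0, -5, 21) = 21
L (P1): max(-30, -20, 30) = 30
C (P2): min(41, 21, 30) = 21
M (P1): max(38, -10) = 38
N (P1): max(-14, 23) = 23
P (P1): max(-5, -1, 36, 25) = 36
Q (P1): max(50, -8, -5, 14) = 50
D (P2): min(38, 23, 36, 50) = 23
R (P1): max(23, 43, -22) = 43
S (P1): max(38, 47) = 47
E (P2): min(43, 47) = 43
A (P1): max(21, 23, 43) = 43
T (P1): max(3, -29, -35) = 3
U (P1): max(-5, -40, -25) = -5
V (P1): max(10, 5) = 10
W (P1): max(24, 6) = 24
F (P2): min(3, -5, 10, 24) = -5
X (P1): max(-50, 10, 38) = 38
Y (P1): max(-40, 19, 30) = 30
Z (P1): max(-47, -33) = -33
AA (P1): max(-24, -25) = -24
G (P2): min(38, 30, -33, -24) = -33
AB (P1): max(-12, -34, 38) = 38
AC (P1): max(1, 45, 19, -50) = 45
H (P2): min(38, 45) = 38
B (P1): max(-5, -33, 38) = 38
Root (P2): min(43, 38) = 38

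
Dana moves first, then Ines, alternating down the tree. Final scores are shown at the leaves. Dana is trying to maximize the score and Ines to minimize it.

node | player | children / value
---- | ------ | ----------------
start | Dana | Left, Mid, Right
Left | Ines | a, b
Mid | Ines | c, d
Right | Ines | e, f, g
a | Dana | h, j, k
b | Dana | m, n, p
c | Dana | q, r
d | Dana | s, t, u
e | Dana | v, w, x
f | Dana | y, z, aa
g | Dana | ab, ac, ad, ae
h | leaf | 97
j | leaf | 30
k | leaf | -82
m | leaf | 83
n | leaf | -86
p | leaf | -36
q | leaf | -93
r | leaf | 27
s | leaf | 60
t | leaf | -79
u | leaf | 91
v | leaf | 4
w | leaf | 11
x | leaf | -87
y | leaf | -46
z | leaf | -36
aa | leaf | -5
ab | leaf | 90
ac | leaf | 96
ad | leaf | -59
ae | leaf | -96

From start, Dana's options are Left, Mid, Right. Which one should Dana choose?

Left

a (Dana): max(97, 30, -82) = 97
b (Dana): max(83, -86, -36) = 83
Left (Ines): min(97, 83) = 83
c (Dana): max(-93, 27) = 27
d (Dana): max(60, -79, 91) = 91
Mid (Ines): min(27, 91) = 27
e (Dana): max(4, 11, -87) = 11
f (Dana): max(-46, -36, -5) = -5
g (Dana): max(90, 96, -59, -96) = 96
Right (Ines): min(11, -5, 96) = -5
start (Dana): max(83, 27, -5) = 83
Dana at start wants the highest of {Left=83, Mid=27, Right=-5}, so chooses Left.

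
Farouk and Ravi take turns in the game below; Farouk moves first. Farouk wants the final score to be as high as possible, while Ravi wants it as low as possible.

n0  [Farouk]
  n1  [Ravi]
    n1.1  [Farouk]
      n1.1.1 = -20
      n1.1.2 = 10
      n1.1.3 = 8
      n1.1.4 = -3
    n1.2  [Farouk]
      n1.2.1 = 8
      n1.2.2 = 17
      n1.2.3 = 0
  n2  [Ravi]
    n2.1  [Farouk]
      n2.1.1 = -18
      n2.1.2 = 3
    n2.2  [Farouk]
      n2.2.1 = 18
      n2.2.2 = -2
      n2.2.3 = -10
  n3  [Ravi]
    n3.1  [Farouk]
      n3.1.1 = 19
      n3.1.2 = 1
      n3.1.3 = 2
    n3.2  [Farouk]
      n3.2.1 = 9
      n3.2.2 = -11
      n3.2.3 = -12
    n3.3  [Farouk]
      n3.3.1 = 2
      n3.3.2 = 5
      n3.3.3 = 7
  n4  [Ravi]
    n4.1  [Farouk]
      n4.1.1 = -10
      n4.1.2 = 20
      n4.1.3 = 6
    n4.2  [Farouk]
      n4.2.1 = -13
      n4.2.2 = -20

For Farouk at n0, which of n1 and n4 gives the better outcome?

n1

n1.1 (Farouk): max(-20, 10, 8, -3) = 10
n1.2 (Farouk): max(8, 17, 0) = 17
n1 (Ravi): min(10, 17) = 10
n4.1 (Farouk): max(-10, 20, 6) = 20
n4.2 (Farouk): max(-13, -20) = -13
n4 (Ravi): min(20, -13) = -13
Farouk prefers the higher value; n1=10, n4=-13. n1 is better since 10 > -13.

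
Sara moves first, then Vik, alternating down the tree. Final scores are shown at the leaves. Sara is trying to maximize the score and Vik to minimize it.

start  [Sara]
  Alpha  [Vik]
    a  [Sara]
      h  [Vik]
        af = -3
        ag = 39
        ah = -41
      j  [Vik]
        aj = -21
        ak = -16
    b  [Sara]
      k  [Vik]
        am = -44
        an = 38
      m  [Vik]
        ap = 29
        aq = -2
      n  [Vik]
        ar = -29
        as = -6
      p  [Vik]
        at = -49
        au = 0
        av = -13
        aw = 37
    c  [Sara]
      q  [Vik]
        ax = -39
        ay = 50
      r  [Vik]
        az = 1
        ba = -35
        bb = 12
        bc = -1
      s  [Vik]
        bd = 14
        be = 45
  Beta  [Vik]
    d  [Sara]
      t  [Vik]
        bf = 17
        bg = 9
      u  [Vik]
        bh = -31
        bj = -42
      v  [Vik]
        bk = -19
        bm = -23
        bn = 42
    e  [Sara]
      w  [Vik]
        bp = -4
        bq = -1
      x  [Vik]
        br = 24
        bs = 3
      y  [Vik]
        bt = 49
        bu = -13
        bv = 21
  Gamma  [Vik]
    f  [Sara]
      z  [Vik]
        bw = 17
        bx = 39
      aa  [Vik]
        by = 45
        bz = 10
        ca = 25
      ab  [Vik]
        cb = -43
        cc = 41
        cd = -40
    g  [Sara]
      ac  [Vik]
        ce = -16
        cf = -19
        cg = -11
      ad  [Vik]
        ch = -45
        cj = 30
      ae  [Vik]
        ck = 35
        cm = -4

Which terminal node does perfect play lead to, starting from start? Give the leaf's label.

bs

h (Vik): min(-3, 39, -41) = -41
j (Vik): min(-21, -16) = -21
a (Sara): max(-41, -21) = -21
k (Vik): min(-44, 38) = -44
m (Vik): min(29, -2) = -2
n (Vik): min(-29, -6) = -29
p (Vik): min(-49, 0, -13, 37) = -49
b (Sara): max(-44, -2, -29, -49) = -2
q (Vik): min(-39, 50) = -39
r (Vik): min(1, -35, 12, -1) = -35
s (Vik): min(14, 45) = 14
c (Sara): max(-39, -35, 14) = 14
Alpha (Vik): min(-21, -2, 14) = -21
t (Vik): min(17, 9) = 9
u (Vik): min(-31, -42) = -42
v (Vik): min(-19, -23, 42) = -23
d (Sara): max(9, -42, -23) = 9
w (Vik): min(-4, -1) = -4
x (Vik): min(24, 3) = 3
y (Vik): min(49, -13, 21) = -13
e (Sara): max(-4, 3, -13) = 3
Beta (Vik): min(9, 3) = 3
z (Vik): min(17, 39) = 17
aa (Vik): min(45, 10, 25) = 10
ab (Vik): min(-43, 41, -40) = -43
f (Sara): max(17, 10, -43) = 17
ac (Vik): min(-16, -19, -11) = -19
ad (Vik): min(-45, 30) = -45
ae (Vik): min(35, -4) = -4
g (Sara): max(-19, -45, -4) = -4
Gamma (Vik): min(17, -4) = -4
start (Sara): max(-21, 3, -4) = 3
At start, Sara picks Beta (highest: 3).
At Beta, Vik picks e (lowest: 3).
At e, Sara picks x (highest: 3).
At x, Vik picks bs (lowest: 3).
Terminal value 3.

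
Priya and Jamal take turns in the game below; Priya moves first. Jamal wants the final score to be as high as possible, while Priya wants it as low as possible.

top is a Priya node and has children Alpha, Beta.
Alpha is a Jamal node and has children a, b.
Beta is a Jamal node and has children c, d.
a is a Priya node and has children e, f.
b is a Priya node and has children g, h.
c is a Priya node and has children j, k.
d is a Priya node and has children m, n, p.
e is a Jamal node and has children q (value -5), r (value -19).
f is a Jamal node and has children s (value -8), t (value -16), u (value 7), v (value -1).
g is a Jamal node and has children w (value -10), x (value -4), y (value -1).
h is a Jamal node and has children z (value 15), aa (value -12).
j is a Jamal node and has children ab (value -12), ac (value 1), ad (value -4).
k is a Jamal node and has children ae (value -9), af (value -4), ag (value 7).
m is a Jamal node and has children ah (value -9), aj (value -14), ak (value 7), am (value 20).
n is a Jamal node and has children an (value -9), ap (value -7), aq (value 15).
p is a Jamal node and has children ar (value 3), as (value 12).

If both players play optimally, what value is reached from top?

e (Jamal): max(-5, -19) = -5
f (Jamal): max(-8, -16, 7, -1) = 7
a (Priya): min(-5, 7) = -5
g (Jamal): max(-10, -4, -1) = -1
h (Jamal): max(15, -12) = 15
b (Priya): min(-1, 15) = -1
Alpha (Jamal): max(-5, -1) = -1
j (Jamal): max(-12, 1, -4) = 1
k (Jamal): max(-9, -4, 7) = 7
c (Priya): min(1, 7) = 1
m (Jamal): max(-9, -14, 7, 20) = 20
n (Jamal): max(-9, -7, 15) = 15
p (Jamal): max(3, 12) = 12
d (Priya): min(20, 15, 12) = 12
Beta (Jamal): max(1, 12) = 12
top (Priya): min(-1, 12) = -1

-1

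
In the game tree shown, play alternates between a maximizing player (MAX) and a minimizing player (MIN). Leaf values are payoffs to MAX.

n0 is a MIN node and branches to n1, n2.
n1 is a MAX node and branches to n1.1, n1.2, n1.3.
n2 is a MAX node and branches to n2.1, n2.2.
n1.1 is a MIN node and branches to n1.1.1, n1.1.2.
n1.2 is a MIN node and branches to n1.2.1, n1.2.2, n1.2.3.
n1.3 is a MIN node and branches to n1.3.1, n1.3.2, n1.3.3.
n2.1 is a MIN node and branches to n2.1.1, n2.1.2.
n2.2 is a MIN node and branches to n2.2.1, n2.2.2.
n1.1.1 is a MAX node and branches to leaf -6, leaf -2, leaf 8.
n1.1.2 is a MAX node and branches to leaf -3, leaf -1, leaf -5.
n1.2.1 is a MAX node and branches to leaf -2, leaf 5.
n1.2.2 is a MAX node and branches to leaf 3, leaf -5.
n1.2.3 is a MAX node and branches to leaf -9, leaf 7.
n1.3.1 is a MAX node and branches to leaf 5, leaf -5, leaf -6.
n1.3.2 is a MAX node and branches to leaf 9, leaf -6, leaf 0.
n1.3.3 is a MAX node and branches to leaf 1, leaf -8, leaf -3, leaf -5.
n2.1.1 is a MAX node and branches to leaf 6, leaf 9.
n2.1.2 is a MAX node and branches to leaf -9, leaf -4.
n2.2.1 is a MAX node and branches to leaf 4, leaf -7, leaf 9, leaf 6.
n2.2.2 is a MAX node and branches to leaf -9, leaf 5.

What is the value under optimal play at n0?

n1.1.1 (MAX): max(-6, -2, 8) = 8
n1.1.2 (MAX): max(-3, -1, -5) = -1
n1.1 (MIN): min(8, -1) = -1
n1.2.1 (MAX): max(-2, 5) = 5
n1.2.2 (MAX): max(3, -5) = 3
n1.2.3 (MAX): max(-9, 7) = 7
n1.2 (MIN): min(5, 3, 7) = 3
n1.3.1 (MAX): max(5, -5, -6) = 5
n1.3.2 (MAX): max(9, -6, 0) = 9
n1.3.3 (MAX): max(1, -8, -3, -5) = 1
n1.3 (MIN): min(5, 9, 1) = 1
n1 (MAX): max(-1, 3, 1) = 3
n2.1.1 (MAX): max(6, 9) = 9
n2.1.2 (MAX): max(-9, -4) = -4
n2.1 (MIN): min(9, -4) = -4
n2.2.1 (MAX): max(4, -7, 9, 6) = 9
n2.2.2 (MAX): max(-9, 5) = 5
n2.2 (MIN): min(9, 5) = 5
n2 (MAX): max(-4, 5) = 5
n0 (MIN): min(3, 5) = 3

3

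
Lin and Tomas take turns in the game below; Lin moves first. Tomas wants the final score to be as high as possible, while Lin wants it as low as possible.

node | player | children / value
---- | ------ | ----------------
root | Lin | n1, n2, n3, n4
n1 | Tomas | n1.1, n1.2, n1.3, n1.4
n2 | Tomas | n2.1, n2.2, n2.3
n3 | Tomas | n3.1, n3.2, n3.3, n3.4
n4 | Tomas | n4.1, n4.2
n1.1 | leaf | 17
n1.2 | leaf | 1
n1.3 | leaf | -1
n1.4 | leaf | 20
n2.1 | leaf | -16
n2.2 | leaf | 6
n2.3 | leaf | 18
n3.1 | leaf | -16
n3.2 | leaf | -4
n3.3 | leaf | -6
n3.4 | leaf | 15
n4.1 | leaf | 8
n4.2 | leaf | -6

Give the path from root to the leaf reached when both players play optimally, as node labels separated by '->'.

n1 (Tomas): max(17, 1, -1, 20) = 20
n2 (Tomas): max(-16, 6, 18) = 18
n3 (Tomas): max(-16, -4, -6, 15) = 15
n4 (Tomas): max(8, -6) = 8
root (Lin): min(20, 18, 15, 8) = 8
At root, Lin picks n4 (lowest: 8).
At n4, Tomas picks n4.1 (highest: 8).
Terminal value 8.

root -> n4 -> n4.1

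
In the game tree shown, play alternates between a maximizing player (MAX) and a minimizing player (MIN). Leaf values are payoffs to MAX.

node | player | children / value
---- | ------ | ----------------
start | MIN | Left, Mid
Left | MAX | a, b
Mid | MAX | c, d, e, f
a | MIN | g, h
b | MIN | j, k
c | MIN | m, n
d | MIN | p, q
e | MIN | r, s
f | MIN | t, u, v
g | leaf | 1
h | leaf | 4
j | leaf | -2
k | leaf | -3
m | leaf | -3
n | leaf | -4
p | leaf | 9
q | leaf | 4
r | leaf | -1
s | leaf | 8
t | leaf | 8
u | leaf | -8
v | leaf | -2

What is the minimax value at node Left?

1

a (MIN): min(1, 4) = 1
b (MIN): min(-2, -3) = -3
Left (MAX): max(1, -3) = 1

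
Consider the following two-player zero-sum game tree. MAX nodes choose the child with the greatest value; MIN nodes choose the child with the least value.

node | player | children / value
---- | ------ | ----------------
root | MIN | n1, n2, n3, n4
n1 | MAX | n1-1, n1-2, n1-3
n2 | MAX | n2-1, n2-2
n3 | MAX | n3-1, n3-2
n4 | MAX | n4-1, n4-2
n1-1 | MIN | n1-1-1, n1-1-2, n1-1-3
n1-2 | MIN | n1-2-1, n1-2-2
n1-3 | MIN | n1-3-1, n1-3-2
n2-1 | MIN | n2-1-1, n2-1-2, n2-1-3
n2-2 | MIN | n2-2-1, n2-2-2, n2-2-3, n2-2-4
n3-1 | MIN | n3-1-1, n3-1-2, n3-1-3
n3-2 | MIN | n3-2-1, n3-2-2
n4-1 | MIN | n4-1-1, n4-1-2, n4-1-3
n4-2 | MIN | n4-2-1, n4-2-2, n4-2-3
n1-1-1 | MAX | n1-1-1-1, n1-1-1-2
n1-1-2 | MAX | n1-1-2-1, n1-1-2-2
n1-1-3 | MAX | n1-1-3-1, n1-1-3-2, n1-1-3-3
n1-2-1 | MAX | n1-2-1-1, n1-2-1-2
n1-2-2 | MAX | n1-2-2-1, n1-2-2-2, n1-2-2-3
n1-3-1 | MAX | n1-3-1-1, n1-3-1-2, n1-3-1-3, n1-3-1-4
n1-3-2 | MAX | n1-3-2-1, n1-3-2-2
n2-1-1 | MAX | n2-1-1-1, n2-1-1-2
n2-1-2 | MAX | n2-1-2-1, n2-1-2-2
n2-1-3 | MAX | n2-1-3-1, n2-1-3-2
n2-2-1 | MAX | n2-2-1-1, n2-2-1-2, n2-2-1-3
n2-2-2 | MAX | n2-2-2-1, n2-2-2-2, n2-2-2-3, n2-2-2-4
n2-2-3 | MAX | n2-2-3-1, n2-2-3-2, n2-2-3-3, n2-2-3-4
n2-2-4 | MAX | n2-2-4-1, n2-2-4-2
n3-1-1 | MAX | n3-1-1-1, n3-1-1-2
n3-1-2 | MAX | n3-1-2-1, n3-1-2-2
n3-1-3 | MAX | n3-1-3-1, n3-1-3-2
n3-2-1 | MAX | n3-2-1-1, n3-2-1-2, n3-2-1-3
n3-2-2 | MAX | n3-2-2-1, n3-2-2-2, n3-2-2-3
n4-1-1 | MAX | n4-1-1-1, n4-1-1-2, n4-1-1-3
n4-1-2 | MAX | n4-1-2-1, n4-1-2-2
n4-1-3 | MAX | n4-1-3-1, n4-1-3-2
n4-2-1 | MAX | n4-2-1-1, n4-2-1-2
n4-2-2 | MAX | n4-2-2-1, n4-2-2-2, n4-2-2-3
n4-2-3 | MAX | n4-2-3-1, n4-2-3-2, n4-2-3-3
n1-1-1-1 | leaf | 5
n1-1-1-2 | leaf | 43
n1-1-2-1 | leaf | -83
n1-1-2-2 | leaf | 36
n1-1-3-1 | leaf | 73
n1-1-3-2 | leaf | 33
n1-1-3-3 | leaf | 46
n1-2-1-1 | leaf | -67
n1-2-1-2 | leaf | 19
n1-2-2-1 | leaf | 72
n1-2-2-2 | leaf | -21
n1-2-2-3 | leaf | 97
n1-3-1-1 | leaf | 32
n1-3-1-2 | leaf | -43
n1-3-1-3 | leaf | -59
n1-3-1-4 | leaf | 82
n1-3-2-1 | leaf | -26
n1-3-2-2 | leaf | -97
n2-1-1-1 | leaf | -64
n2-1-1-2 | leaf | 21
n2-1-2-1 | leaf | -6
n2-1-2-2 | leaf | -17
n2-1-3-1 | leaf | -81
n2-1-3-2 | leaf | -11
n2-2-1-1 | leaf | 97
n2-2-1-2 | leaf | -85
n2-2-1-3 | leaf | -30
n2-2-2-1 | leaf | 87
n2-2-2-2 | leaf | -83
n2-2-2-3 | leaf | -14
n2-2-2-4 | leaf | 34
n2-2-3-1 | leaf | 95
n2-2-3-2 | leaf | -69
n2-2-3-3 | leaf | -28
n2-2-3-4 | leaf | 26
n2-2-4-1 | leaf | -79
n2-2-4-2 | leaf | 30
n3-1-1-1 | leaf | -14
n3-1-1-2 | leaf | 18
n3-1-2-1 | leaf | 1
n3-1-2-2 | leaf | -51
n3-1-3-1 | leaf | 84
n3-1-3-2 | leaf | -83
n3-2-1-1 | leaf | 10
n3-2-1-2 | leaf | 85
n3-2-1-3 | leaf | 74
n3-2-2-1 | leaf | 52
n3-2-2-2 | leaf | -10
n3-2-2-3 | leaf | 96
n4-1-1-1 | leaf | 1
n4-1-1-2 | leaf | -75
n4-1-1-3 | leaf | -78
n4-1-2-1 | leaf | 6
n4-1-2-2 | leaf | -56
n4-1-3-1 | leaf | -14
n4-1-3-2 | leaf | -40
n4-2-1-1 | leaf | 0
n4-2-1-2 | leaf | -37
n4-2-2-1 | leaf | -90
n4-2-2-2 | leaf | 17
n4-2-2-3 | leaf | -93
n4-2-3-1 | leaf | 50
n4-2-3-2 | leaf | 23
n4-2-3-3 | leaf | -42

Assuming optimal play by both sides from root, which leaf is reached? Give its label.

n1-1-1 (MAX): max(5, 43) = 43
n1-1-2 (MAX): max(-83, 36) = 36
n1-1-3 (MAX): max(73, 33, 46) = 73
n1-1 (MIN): min(43, 36, 73) = 36
n1-2-1 (MAX): max(-67, 19) = 19
n1-2-2 (MAX): max(72, -21, 97) = 97
n1-2 (MIN): min(19, 97) = 19
n1-3-1 (MAX): max(32, -43, -59, 82) = 82
n1-3-2 (MAX): max(-26, -97) = -26
n1-3 (MIN): min(82, -26) = -26
n1 (MAX): max(36, 19, -26) = 36
n2-1-1 (MAX): max(-64, 21) = 21
n2-1-2 (MAX): max(-6, -17) = -6
n2-1-3 (MAX): max(-81, -11) = -11
n2-1 (MIN): min(21, -6, -11) = -11
n2-2-1 (MAX): max(97, -85, -30) = 97
n2-2-2 (MAX): max(87, -83, -14, 34) = 87
n2-2-3 (MAX): max(95, -69, -28, 26) = 95
n2-2-4 (MAX): max(-79, 30) = 30
n2-2 (MIN): min(97, 87, 95, 30) = 30
n2 (MAX): max(-11, 30) = 30
n3-1-1 (MAX): max(-14, 18) = 18
n3-1-2 (MAX): max(1, -51) = 1
n3-1-3 (MAX): max(84, -83) = 84
n3-1 (MIN): min(18, 1, 84) = 1
n3-2-1 (MAX): max(10, 85, 74) = 85
n3-2-2 (MAX): max(52, -10, 96) = 96
n3-2 (MIN): min(85, 96) = 85
n3 (MAX): max(1, 85) = 85
n4-1-1 (MAX): max(1, -75, -78) = 1
n4-1-2 (MAX): max(6, -56) = 6
n4-1-3 (MAX): max(-14, -40) = -14
n4-1 (MIN): min(1, 6, -14) = -14
n4-2-1 (MAX): max(0, -37) = 0
n4-2-2 (MAX): max(-90, 17, -93) = 17
n4-2-3 (MAX): max(50, 23, -42) = 50
n4-2 (MIN): min(0, 17, 50) = 0
n4 (MAX): max(-14, 0) = 0
root (MIN): min(36, 30, 85, 0) = 0
At root, MIN picks n4 (lowest: 0).
At n4, MAX picks n4-2 (highest: 0).
At n4-2, MIN picks n4-2-1 (lowest: 0).
At n4-2-1, MAX picks n4-2-1-1 (highest: 0).
Terminal value 0.

n4-2-1-1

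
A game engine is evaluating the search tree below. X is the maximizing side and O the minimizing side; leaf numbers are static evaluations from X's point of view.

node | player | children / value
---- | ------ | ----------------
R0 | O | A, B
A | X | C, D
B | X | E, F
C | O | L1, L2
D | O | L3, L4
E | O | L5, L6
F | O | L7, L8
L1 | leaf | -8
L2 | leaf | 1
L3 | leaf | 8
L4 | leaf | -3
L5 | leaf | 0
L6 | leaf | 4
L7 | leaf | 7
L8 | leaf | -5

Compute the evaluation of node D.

-3

D (O): min(8, -3) = -3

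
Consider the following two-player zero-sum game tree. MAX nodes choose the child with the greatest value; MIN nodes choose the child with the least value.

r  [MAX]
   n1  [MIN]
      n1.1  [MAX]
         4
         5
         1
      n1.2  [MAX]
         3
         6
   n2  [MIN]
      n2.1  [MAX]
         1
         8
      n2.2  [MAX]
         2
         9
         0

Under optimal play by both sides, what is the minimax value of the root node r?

n1.1 (MAX): max(4, 5, 1) = 5
n1.2 (MAX): max(3, 6) = 6
n1 (MIN): min(5, 6) = 5
n2.1 (MAX): max(1, 8) = 8
n2.2 (MAX): max(2, 9, 0) = 9
n2 (MIN): min(8, 9) = 8
r (MAX): max(5, 8) = 8

8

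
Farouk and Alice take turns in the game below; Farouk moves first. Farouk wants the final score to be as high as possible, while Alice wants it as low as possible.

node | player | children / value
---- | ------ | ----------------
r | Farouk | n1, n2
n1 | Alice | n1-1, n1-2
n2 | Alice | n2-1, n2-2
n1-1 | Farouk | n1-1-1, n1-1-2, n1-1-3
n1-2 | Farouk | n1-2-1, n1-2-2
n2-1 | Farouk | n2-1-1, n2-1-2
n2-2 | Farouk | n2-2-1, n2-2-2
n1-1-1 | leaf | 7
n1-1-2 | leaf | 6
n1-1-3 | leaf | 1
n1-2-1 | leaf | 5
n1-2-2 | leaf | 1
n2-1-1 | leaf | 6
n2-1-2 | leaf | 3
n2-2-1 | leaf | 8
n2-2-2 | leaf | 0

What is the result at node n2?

n2-1 (Farouk): max(6, 3) = 6
n2-2 (Farouk): max(8, 0) = 8
n2 (Alice): min(6, 8) = 6

6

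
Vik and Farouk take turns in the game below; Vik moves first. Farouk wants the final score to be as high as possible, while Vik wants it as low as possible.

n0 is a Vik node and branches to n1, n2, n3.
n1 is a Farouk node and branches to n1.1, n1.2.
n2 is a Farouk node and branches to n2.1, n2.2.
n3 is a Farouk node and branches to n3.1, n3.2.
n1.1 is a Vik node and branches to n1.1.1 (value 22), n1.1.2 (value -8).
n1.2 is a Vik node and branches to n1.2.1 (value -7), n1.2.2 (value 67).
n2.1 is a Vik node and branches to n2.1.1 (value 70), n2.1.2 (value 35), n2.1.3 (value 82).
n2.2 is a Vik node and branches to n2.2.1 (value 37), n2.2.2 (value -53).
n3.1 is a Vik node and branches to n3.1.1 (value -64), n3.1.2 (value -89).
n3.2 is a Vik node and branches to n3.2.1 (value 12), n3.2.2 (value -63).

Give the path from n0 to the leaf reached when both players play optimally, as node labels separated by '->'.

n1.1 (Vik): min(22, -8) = -8
n1.2 (Vik): min(-7, 67) = -7
n1 (Farouk): max(-8, -7) = -7
n2.1 (Vik): min(70, 35, 82) = 35
n2.2 (Vik): min(37, -53) = -53
n2 (Farouk): max(35, -53) = 35
n3.1 (Vik): min(-64, -89) = -89
n3.2 (Vik): min(12, -63) = -63
n3 (Farouk): max(-89, -63) = -63
n0 (Vik): min(-7, 35, -63) = -63
At n0, Vik picks n3 (lowest: -63).
At n3, Farouk picks n3.2 (highest: -63).
At n3.2, Vik picks n3.2.2 (lowest: -63).
Terminal value -63.

n0 -> n3 -> n3.2 -> n3.2.2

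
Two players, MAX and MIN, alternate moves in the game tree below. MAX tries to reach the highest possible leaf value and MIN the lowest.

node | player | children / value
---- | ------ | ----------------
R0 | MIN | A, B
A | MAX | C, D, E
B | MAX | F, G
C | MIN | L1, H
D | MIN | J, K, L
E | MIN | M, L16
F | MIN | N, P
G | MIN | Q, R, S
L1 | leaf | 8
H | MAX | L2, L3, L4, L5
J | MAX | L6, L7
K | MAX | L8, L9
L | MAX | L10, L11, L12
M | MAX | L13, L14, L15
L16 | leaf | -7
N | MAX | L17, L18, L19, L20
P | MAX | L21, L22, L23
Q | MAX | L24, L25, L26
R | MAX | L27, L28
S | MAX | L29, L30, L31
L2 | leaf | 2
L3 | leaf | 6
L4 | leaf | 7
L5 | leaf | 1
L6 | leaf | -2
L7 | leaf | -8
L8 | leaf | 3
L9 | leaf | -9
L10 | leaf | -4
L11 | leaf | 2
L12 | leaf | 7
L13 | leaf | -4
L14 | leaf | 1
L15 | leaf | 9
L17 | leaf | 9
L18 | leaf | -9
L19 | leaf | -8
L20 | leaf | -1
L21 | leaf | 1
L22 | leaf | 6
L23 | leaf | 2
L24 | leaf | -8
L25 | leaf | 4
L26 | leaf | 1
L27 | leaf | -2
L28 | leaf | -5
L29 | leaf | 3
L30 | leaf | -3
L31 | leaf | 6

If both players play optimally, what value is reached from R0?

H (MAX): max(2, 6, 7, 1) = 7
C (MIN): min(8, 7) = 7
J (MAX): max(-2, -8) = -2
K (MAX): max(3, -9) = 3
L (MAX): max(-4, 2, 7) = 7
D (MIN): min(-2, 3, 7) = -2
M (MAX): max(-4, 1, 9) = 9
E (MIN): min(9, -7) = -7
A (MAX): max(7, -2, -7) = 7
N (MAX): max(9, -9, -8, -1) = 9
P (MAX): max(1, 6, 2) = 6
F (MIN): min(9, 6) = 6
Q (MAX): max(-8, 4, 1) = 4
R (MAX): max(-2, -5) = -2
S (MAX): max(3, -3, 6) = 6
G (MIN): min(4, -2, 6) = -2
B (MAX): max(6, -2) = 6
R0 (MIN): min(7, 6) = 6

6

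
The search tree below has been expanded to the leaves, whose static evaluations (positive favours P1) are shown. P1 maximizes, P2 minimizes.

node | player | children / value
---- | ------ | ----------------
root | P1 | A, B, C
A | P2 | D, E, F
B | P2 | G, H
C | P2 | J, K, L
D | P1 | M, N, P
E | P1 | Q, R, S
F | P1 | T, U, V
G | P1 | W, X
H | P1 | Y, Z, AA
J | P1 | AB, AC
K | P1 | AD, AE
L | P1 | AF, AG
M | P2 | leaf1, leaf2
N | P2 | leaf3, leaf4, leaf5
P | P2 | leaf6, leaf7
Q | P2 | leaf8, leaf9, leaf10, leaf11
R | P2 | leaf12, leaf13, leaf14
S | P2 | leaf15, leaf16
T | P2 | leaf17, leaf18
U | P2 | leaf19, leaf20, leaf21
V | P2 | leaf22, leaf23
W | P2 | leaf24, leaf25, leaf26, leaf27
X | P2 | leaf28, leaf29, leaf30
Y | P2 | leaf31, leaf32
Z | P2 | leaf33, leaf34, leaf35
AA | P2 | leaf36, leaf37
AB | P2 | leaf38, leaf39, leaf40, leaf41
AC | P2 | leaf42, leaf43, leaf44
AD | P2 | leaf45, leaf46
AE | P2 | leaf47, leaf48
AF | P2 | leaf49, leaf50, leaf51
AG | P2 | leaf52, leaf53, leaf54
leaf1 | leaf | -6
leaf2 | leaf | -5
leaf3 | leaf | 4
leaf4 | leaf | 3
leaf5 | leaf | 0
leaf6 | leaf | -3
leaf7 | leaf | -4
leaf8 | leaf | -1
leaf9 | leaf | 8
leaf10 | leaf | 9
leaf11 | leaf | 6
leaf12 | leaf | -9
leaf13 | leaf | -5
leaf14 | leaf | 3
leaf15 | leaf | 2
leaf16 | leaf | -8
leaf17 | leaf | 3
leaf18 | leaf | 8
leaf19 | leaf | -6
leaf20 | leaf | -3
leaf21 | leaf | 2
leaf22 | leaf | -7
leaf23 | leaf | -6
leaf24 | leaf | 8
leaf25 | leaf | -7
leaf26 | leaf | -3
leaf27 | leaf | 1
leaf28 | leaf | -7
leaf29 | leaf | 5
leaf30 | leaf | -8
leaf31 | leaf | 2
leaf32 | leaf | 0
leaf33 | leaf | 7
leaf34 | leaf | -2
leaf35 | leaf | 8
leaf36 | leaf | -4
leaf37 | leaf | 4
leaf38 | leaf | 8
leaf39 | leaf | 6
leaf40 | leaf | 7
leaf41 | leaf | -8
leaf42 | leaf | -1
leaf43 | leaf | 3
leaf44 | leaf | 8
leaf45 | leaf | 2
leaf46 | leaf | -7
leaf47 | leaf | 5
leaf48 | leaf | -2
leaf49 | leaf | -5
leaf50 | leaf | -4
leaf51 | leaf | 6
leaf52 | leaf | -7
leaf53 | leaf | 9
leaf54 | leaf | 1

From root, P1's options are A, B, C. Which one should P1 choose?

M (P2): min(-6, -5) = -6
N (P2): min(4, 3, 0) = 0
P (P2): min(-3, -4) = -4
D (P1): max(-6, 0, -4) = 0
Q (P2): min(-1, 8, 9, 6) = -1
R (P2): min(-9, -5, 3) = -9
S (P2): min(2, -8) = -8
E (P1): max(-1, -9, -8) = -1
T (P2): min(3, 8) = 3
U (P2): min(-6, -3, 2) = -6
V (P2): min(-7, -6) = -7
F (P1): max(3, -6, -7) = 3
A (P2): min(0, -1, 3) = -1
W (P2): min(8, -7, -3, 1) = -7
X (P2): min(-7, 5, -8) = -8
G (P1): max(-7, -8) = -7
Y (P2): min(2, 0) = 0
Z (P2): min(7, -2, 8) = -2
AA (P2): min(-4, 4) = -4
H (P1): max(0, -2, -4) = 0
B (P2): min(-7, 0) = -7
AB (P2): min(8, 6, 7, -8) = -8
AC (P2): min(-1, 3, 8) = -1
J (P1): max(-8, -1) = -1
AD (P2): min(2, -7) = -7
AE (P2): min(5, -2) = -2
K (P1): max(-7, -2) = -2
AF (P2): min(-5, -4, 6) = -5
AG (P2): min(-7, 9, 1) = -7
L (P1): max(-5, -7) = -5
C (P2): min(-1, -2, -5) = -5
root (P1): max(-1, -7, -5) = -1
P1 at root wants the highest of {A=-1, B=-7, C=-5}, so chooses A.

A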